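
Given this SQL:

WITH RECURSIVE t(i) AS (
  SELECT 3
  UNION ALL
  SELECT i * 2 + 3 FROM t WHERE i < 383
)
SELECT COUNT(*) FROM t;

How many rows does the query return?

8

Base: i=3.
Iteration 1: 3 < 383 holds -> i = 3 * 2 + 3 = 9.
Iteration 2: 9 < 383 holds -> i = 9 * 2 + 3 = 21.
Iteration 3: 21 < 383 holds -> i = 21 * 2 + 3 = 45.
Iteration 4: 45 < 383 holds -> i = 45 * 2 + 3 = 93.
Iteration 5: 93 < 383 holds -> i = 93 * 2 + 3 = 189.
Iteration 6: 189 < 383 holds -> i = 189 * 2 + 3 = 381.
Iteration 7: 381 < 383 holds -> i = 381 * 2 + 3 = 765.
Iteration 8: 765 < 383 fails; recursion stops.
Total rows emitted: 8.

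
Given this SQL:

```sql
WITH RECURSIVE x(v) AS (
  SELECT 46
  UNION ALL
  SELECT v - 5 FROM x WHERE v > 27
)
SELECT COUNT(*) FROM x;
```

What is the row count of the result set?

Base: v=46.
Iteration 1: 46 > 27 holds -> v = 46 - 5 = 41.
Iteration 2: 41 > 27 holds -> v = 41 - 5 = 36.
Iteration 3: 36 > 27 holds -> v = 36 - 5 = 31.
Iteration 4: 31 > 27 holds -> v = 31 - 5 = 26.
Iteration 5: 26 > 27 fails; recursion stops.
Total rows emitted: 5.

5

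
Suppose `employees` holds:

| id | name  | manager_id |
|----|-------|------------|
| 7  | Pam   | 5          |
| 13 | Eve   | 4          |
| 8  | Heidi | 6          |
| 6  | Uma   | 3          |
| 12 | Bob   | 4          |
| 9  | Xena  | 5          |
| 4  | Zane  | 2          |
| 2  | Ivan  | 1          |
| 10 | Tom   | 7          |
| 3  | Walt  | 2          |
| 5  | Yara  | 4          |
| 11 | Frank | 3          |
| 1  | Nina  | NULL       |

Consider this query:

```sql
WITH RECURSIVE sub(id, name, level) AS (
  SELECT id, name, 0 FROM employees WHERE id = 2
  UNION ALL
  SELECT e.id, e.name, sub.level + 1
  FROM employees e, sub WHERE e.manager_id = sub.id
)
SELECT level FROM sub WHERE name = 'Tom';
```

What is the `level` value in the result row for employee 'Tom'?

Base: id=2 (Ivan) at level 0.
Iteration 1: rows with manager_id in {2} -> Walt (id 3, level 1), Zane (id 4, level 1).
Iteration 2: rows with manager_id in {3,4} -> Yara (id 5, level 2), Uma (id 6, level 2), Frank (id 11, level 2), Bob (id 12, level 2), Eve (id 13, level 2).
Iteration 3: rows with manager_id in {5,6,11,12,13} -> Pam (id 7, level 3), Heidi (id 8, level 3), Xena (id 9, level 3).
Iteration 4: rows with manager_id in {7,8,9} -> Tom (id 10, level 4).
Iteration 5: no rows with manager_id in {10}; recursion stops.

4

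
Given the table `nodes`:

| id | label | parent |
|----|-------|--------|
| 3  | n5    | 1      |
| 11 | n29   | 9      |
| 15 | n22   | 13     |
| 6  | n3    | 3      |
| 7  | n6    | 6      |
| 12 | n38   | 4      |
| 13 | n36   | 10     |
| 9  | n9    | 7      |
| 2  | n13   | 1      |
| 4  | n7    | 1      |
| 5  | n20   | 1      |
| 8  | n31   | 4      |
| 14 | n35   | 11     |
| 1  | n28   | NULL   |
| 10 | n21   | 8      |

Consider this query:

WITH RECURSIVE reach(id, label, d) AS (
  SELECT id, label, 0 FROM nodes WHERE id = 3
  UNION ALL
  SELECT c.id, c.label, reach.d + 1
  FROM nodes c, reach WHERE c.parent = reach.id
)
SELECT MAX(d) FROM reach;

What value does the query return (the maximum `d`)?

5

Base: id=3 (n5) at d 0.
Iteration 1: rows with parent in {3} -> n3 (id 6, d 1).
Iteration 2: rows with parent in {6} -> n6 (id 7, d 2).
Iteration 3: rows with parent in {7} -> n9 (id 9, d 3).
Iteration 4: rows with parent in {9} -> n29 (id 11, d 4).
Iteration 5: rows with parent in {11} -> n35 (id 14, d 5).
Iteration 6: no rows with parent in {14}; recursion stops.
d values: 0, 1, 2, 3, 4, 5; the maximum is 5.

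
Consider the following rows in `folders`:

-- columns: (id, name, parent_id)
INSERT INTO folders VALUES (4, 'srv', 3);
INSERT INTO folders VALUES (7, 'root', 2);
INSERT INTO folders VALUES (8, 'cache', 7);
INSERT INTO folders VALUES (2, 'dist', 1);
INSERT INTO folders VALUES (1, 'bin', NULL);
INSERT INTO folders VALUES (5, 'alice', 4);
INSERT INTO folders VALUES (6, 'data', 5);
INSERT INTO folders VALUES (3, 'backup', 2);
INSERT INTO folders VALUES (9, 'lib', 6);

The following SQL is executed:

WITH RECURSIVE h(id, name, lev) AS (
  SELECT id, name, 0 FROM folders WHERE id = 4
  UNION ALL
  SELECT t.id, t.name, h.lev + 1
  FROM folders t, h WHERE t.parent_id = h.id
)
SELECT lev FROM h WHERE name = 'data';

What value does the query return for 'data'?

2

Base: id=4 (srv) at lev 0.
Iteration 1: rows with parent_id in {4} -> alice (id 5, lev 1).
Iteration 2: rows with parent_id in {5} -> data (id 6, lev 2).
Iteration 3: rows with parent_id in {6} -> lib (id 9, lev 3).
Iteration 4: no rows with parent_id in {9}; recursion stops.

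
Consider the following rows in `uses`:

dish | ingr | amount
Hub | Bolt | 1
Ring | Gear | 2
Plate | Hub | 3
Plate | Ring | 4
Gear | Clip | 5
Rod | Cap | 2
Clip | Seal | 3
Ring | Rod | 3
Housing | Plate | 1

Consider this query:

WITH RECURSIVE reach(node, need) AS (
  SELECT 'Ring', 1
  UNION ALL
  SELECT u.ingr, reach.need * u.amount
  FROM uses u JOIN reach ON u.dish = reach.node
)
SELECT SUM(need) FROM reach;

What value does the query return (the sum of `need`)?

Base: (Ring, need=1).
Iteration 1: components of {Ring} -> Gear = 1*2 = 2, Rod = 1*3 = 3.
Iteration 2: components of {Gear,Rod} -> Cap = 3*2 = 6, Clip = 2*5 = 10.
Iteration 3: components of {Cap,Clip} -> Seal = 10*3 = 30.
Iteration 4: no further components; recursion stops.
SUM(need) = 1 + 3 + 2 + 6 + 10 + 30 = 52.

52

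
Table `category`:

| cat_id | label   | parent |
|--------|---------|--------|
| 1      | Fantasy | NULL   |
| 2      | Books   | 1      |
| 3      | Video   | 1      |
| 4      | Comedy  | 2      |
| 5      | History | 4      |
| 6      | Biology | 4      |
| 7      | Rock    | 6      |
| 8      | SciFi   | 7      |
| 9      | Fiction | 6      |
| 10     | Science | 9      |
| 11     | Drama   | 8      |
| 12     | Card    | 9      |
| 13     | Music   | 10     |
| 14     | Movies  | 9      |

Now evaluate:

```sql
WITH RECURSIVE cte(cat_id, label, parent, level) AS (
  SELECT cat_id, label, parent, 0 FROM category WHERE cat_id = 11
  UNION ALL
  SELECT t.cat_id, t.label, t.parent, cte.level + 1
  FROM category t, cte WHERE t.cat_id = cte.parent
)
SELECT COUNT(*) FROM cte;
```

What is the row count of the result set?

Base: cat_id=11 (Drama), parent=8, level 0.
Iteration 1: join on cat_id=8 -> SciFi (id 8, parent=7, level 1).
Iteration 2: join on cat_id=7 -> Rock (id 7, parent=6, level 2).
Iteration 3: join on cat_id=6 -> Biology (id 6, parent=4, level 3).
Iteration 4: join on cat_id=4 -> Comedy (id 4, parent=2, level 4).
Iteration 5: join on cat_id=2 -> Books (id 2, parent=1, level 5).
Iteration 6: join on cat_id=1 -> Fantasy (id 1, parent=NULL, level 6).
Iteration 7: parent is NULL; no match; recursion stops.
Total rows emitted: 7.

7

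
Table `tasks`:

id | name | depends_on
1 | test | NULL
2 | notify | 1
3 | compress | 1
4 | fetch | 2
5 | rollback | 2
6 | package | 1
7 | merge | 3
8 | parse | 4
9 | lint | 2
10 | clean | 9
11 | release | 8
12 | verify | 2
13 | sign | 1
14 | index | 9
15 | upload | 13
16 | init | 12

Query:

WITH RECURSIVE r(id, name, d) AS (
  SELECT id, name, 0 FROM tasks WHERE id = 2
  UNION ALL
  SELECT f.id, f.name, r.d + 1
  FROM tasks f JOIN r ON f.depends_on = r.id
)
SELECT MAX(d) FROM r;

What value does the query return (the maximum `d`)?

Base: id=2 (notify) at d 0.
Iteration 1: rows with depends_on in {2} -> fetch (id 4, d 1), rollback (id 5, d 1), lint (id 9, d 1), verify (id 12, d 1).
Iteration 2: rows with depends_on in {4,5,9,12} -> parse (id 8, d 2), clean (id 10, d 2), index (id 14, d 2), init (id 16, d 2).
Iteration 3: rows with depends_on in {8,10,14,16} -> release (id 11, d 3).
Iteration 4: no rows with depends_on in {11}; recursion stops.
d values: 0, 1, 1, 1, 1, 2, 2, 2, 2, 3; the maximum is 3.

3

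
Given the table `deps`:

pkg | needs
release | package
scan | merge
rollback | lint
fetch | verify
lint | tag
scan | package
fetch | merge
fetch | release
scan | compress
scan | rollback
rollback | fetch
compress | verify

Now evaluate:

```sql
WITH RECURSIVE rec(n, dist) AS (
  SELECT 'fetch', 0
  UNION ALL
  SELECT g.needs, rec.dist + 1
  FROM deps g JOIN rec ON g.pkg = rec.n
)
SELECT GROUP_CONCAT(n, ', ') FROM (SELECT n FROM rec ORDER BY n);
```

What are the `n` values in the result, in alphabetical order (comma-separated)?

Base: (fetch, dist=0).
Iteration 1: edges from {fetch} -> (merge, dist=1), (release, dist=1), (verify, dist=1).
Iteration 2: edges from {merge,release,verify} -> (package, dist=2).
Iteration 3: no outgoing edges from {package}; recursion stops.

fetch, merge, package, release, verify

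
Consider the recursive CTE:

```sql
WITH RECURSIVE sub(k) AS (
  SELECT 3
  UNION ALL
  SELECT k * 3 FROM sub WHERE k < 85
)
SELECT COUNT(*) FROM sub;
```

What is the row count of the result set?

5

Base: k=3.
Iteration 1: 3 < 85 holds -> k = 3 * 3 = 9.
Iteration 2: 9 < 85 holds -> k = 9 * 3 = 27.
Iteration 3: 27 < 85 holds -> k = 27 * 3 = 81.
Iteration 4: 81 < 85 holds -> k = 81 * 3 = 243.
Iteration 5: 243 < 85 fails; recursion stops.
Total rows emitted: 5.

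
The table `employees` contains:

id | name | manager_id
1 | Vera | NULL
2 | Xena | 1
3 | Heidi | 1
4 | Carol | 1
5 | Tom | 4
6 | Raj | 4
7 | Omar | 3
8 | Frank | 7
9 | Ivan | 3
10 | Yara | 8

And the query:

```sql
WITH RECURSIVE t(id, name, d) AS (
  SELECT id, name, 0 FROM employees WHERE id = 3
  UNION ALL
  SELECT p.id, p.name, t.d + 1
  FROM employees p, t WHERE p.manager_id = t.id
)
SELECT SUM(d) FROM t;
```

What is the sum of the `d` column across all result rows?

7

Base: id=3 (Heidi) at d 0.
Iteration 1: rows with manager_id in {3} -> Omar (id 7, d 1), Ivan (id 9, d 1).
Iteration 2: rows with manager_id in {7,9} -> Frank (id 8, d 2).
Iteration 3: rows with manager_id in {8} -> Yara (id 10, d 3).
Iteration 4: no rows with manager_id in {10}; recursion stops.
SUM(d) = 0 + 1 + 1 + 2 + 3 = 7.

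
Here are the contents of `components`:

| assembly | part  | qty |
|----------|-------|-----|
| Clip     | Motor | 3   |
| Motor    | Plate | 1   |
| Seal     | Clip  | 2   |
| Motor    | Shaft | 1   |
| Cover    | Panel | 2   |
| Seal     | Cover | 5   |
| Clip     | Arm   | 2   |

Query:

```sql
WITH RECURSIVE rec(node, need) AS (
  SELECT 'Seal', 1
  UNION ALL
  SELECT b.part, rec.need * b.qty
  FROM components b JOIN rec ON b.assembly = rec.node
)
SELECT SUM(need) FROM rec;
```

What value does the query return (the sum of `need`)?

Base: (Seal, need=1).
Iteration 1: components of {Seal} -> Clip = 1*2 = 2, Cover = 1*5 = 5.
Iteration 2: components of {Clip,Cover} -> Arm = 2*2 = 4, Motor = 2*3 = 6, Panel = 5*2 = 10.
Iteration 3: components of {Arm,Motor,Panel} -> Plate = 6*1 = 6, Shaft = 6*1 = 6.
Iteration 4: no further components; recursion stops.
SUM(need) = 1 + 2 + 5 + 6 + 4 + 10 + 6 + 6 = 40.

40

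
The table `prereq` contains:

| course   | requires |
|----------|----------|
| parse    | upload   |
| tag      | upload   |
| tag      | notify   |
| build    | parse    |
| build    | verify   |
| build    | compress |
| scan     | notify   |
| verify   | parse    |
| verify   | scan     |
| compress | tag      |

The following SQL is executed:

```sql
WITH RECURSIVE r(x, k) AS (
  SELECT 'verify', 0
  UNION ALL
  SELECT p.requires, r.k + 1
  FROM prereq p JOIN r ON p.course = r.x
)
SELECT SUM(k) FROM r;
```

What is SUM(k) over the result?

6

Base: (verify, k=0).
Iteration 1: edges from {verify} -> (parse, k=1), (scan, k=1).
Iteration 2: edges from {parse,scan} -> (notify, k=2), (upload, k=2).
Iteration 3: no outgoing edges from {notify,upload}; recursion stops.
SUM(k) = 0 + 1 + 1 + 2 + 2 = 6.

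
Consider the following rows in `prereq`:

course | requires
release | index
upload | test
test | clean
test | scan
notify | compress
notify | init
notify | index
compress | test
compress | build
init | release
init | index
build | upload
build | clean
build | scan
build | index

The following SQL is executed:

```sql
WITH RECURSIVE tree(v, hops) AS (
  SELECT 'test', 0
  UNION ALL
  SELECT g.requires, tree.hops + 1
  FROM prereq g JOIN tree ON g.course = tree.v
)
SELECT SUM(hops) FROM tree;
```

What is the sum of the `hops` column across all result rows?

Base: (test, hops=0).
Iteration 1: edges from {test} -> (clean, hops=1), (scan, hops=1).
Iteration 2: no outgoing edges from {clean,scan}; recursion stops.
SUM(hops) = 0 + 1 + 1 = 2.

2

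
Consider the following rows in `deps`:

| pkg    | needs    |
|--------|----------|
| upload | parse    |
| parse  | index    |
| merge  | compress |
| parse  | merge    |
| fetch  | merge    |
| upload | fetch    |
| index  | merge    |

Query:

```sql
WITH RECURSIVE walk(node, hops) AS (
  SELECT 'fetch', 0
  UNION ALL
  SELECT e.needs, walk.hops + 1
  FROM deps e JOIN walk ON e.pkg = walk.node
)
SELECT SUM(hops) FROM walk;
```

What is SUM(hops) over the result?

Base: (fetch, hops=0).
Iteration 1: edges from {fetch} -> (merge, hops=1).
Iteration 2: edges from {merge} -> (compress, hops=2).
Iteration 3: no outgoing edges from {compress}; recursion stops.
SUM(hops) = 0 + 1 + 2 = 3.

3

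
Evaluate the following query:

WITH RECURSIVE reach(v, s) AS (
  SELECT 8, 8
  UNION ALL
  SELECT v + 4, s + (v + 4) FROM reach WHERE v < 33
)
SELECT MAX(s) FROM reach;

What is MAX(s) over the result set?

Base: v=8, s=8.
Iteration 1: 8 < 33 holds -> v = 8 + 4 = 12, s = 8 + 12 = 20.
Iteration 2: 12 < 33 holds -> v = 12 + 4 = 16, s = 20 + 16 = 36.
Iteration 3: 16 < 33 holds -> v = 16 + 4 = 20, s = 36 + 20 = 56.
Iteration 4: 20 < 33 holds -> v = 20 + 4 = 24, s = 56 + 24 = 80.
Iteration 5: 24 < 33 holds -> v = 24 + 4 = 28, s = 80 + 28 = 108.
Iteration 6: 28 < 33 holds -> v = 28 + 4 = 32, s = 108 + 32 = 140.
Iteration 7: 32 < 33 holds -> v = 32 + 4 = 36, s = 140 + 36 = 176.
Iteration 8: 36 < 33 fails; recursion stops.
s values: 8, 20, 36, 56, 80, 108, 140, 176; the maximum is 176.

176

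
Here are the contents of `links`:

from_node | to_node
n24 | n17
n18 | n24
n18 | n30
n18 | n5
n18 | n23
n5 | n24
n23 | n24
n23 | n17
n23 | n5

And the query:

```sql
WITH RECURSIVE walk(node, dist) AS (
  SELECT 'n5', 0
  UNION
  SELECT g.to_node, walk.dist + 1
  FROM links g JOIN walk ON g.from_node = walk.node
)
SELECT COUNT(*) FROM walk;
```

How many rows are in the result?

Base: (n5, dist=0).
Iteration 1: edges from {n5} -> (n24, dist=1).
Iteration 2: edges from {n24} -> (n17, dist=2).
Iteration 3: no outgoing edges from {n17}; recursion stops.
Total rows emitted: 3.

3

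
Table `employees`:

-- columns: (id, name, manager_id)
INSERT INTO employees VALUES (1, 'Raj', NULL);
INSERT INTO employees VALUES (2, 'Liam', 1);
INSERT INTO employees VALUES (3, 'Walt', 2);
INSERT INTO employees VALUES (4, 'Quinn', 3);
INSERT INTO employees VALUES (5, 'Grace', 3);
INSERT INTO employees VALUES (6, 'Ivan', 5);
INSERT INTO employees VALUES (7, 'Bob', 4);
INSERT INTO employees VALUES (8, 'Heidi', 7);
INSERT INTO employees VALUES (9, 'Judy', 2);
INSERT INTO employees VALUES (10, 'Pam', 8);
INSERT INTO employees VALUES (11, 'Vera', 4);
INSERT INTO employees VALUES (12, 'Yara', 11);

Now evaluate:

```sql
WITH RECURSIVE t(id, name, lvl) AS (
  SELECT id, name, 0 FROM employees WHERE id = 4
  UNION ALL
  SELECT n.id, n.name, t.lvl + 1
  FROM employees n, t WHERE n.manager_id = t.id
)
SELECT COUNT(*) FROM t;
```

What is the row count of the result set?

Base: id=4 (Quinn) at lvl 0.
Iteration 1: rows with manager_id in {4} -> Bob (id 7, lvl 1), Vera (id 11, lvl 1).
Iteration 2: rows with manager_id in {7,11} -> Heidi (id 8, lvl 2), Yara (id 12, lvl 2).
Iteration 3: rows with manager_id in {8,12} -> Pam (id 10, lvl 3).
Iteration 4: no rows with manager_id in {10}; recursion stops.
Total rows emitted: 6.

6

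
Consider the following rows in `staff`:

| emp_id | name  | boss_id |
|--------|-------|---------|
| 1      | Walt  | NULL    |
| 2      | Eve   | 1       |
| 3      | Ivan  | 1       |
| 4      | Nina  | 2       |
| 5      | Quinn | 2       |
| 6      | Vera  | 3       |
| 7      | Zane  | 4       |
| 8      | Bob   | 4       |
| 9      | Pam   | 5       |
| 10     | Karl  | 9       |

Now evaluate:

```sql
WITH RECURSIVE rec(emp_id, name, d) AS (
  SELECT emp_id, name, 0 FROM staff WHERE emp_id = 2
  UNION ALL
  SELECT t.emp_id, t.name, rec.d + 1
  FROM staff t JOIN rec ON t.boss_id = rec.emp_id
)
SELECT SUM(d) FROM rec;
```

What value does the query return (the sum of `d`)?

Base: emp_id=2 (Eve) at d 0.
Iteration 1: rows with boss_id in {2} -> Nina (id 4, d 1), Quinn (id 5, d 1).
Iteration 2: rows with boss_id in {4,5} -> Zane (id 7, d 2), Bob (id 8, d 2), Pam (id 9, d 2).
Iteration 3: rows with boss_id in {7,8,9} -> Karl (id 10, d 3).
Iteration 4: no rows with boss_id in {10}; recursion stops.
SUM(d) = 0 + 1 + 1 + 2 + 2 + 2 + 3 = 11.

11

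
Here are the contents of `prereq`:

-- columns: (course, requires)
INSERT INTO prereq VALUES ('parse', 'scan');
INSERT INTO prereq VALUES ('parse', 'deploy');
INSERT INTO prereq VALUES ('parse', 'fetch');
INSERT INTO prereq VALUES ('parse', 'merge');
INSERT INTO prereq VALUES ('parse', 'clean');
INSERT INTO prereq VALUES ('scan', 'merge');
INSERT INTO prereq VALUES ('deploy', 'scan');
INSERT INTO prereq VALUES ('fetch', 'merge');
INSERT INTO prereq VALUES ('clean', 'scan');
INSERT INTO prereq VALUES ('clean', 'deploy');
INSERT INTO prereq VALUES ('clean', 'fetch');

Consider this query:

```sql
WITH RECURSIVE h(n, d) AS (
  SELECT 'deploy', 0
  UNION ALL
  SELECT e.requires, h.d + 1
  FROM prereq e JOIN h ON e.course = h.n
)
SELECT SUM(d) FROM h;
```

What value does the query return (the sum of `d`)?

3

Base: (deploy, d=0).
Iteration 1: edges from {deploy} -> (scan, d=1).
Iteration 2: edges from {scan} -> (merge, d=2).
Iteration 3: no outgoing edges from {merge}; recursion stops.
SUM(d) = 0 + 1 + 2 = 3.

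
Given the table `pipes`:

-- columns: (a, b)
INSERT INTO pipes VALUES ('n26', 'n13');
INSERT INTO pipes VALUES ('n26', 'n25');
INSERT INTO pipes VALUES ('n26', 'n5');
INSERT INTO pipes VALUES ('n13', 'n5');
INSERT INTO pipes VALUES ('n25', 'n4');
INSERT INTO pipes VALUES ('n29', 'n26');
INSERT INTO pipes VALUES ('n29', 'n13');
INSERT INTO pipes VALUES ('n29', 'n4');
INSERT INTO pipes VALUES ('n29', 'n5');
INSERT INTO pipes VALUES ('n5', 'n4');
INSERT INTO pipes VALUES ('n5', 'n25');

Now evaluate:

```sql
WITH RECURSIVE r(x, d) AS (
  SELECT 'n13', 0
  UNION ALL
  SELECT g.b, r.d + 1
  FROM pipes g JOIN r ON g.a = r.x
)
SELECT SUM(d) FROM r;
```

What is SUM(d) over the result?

8

Base: (n13, d=0).
Iteration 1: edges from {n13} -> (n5, d=1).
Iteration 2: edges from {n5} -> (n25, d=2), (n4, d=2).
Iteration 3: edges from {n25,n4} -> (n4, d=3).
Iteration 4: no outgoing edges from {n4}; recursion stops.
SUM(d) = 0 + 1 + 2 + 2 + 3 = 8.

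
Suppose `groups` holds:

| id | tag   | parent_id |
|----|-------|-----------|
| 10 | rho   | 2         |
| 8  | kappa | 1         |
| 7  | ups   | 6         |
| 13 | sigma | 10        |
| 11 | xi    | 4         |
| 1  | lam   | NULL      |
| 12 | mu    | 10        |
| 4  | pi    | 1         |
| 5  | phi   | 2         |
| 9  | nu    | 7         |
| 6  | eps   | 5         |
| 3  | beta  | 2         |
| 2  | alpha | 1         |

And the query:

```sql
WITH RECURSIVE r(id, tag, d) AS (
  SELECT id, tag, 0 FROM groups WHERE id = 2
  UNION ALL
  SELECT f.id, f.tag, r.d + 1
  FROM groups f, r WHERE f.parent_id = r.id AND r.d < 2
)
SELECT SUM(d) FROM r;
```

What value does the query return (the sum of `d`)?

Base: id=2 (alpha) at d 0.
Iteration 1: rows with parent_id in {2} -> beta (id 3, d 1), phi (id 5, d 1), rho (id 10, d 1).
Iteration 2: rows with parent_id in {3,5,10} -> eps (id 6, d 2), mu (id 12, d 2), sigma (id 13, d 2).
Iteration 3: d < 2 fails for all current rows; recursion stops.
SUM(d) = 0 + 1 + 1 + 1 + 2 + 2 + 2 = 9.

9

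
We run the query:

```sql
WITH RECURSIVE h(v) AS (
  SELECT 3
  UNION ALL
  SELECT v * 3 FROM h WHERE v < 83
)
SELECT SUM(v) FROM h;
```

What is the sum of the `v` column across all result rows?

363

Base: v=3.
Iteration 1: 3 < 83 holds -> v = 3 * 3 = 9.
Iteration 2: 9 < 83 holds -> v = 9 * 3 = 27.
Iteration 3: 27 < 83 holds -> v = 27 * 3 = 81.
Iteration 4: 81 < 83 holds -> v = 81 * 3 = 243.
Iteration 5: 243 < 83 fails; recursion stops.
SUM(v) = 3 + 9 + 27 + 81 + 243 = 363.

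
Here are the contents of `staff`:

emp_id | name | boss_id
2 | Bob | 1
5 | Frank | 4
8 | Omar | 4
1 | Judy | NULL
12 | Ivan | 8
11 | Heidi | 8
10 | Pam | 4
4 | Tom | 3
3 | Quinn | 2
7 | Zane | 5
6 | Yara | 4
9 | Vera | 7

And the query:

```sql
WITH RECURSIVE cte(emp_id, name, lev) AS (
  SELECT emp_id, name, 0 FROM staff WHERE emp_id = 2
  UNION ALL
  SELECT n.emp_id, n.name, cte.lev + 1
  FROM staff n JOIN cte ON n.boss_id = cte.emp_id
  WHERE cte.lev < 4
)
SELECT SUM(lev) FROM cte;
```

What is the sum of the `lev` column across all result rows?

27

Base: emp_id=2 (Bob) at lev 0.
Iteration 1: rows with boss_id in {2} -> Quinn (id 3, lev 1).
Iteration 2: rows with boss_id in {3} -> Tom (id 4, lev 2).
Iteration 3: rows with boss_id in {4} -> Frank (id 5, lev 3), Yara (id 6, lev 3), Omar (id 8, lev 3), Pam (id 10, lev 3).
Iteration 4: rows with boss_id in {5,6,8,10} -> Zane (id 7, lev 4), Heidi (id 11, lev 4), Ivan (id 12, lev 4).
Iteration 5: lev < 4 fails for all current rows; recursion stops.
SUM(lev) = 0 + 1 + 2 + 3 + 3 + 3 + 3 + 4 + 4 + 4 = 27.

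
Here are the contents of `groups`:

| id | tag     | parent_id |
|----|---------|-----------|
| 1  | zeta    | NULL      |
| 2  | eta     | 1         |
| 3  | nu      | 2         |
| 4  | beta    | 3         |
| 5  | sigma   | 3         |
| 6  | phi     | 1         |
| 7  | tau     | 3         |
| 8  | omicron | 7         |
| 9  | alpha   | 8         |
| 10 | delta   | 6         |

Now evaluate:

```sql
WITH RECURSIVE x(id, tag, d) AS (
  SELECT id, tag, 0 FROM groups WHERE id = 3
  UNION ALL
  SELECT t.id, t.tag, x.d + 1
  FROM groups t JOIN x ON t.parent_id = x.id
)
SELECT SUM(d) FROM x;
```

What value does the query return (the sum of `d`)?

8

Base: id=3 (nu) at d 0.
Iteration 1: rows with parent_id in {3} -> beta (id 4, d 1), sigma (id 5, d 1), tau (id 7, d 1).
Iteration 2: rows with parent_id in {4,5,7} -> omicron (id 8, d 2).
Iteration 3: rows with parent_id in {8} -> alpha (id 9, d 3).
Iteration 4: no rows with parent_id in {9}; recursion stops.
SUM(d) = 0 + 1 + 1 + 1 + 2 + 3 = 8.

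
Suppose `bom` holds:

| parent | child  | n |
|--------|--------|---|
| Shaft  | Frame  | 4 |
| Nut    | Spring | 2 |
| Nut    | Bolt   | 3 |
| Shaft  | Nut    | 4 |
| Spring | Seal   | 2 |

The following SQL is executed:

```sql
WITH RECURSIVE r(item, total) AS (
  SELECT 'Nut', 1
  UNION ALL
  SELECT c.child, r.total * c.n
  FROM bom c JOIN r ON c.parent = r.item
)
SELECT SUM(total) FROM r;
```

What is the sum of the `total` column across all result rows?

Base: (Nut, total=1).
Iteration 1: components of {Nut} -> Bolt = 1*3 = 3, Spring = 1*2 = 2.
Iteration 2: components of {Bolt,Spring} -> Seal = 2*2 = 4.
Iteration 3: no further components; recursion stops.
SUM(total) = 1 + 2 + 3 + 4 = 10.

10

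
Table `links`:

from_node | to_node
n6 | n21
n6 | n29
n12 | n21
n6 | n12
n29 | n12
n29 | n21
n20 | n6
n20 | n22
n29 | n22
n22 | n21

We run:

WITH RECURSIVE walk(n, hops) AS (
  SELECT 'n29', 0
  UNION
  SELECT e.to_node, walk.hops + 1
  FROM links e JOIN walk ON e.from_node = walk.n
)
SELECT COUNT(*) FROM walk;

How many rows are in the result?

5

Base: (n29, hops=0).
Iteration 1: edges from {n29} -> (n12, hops=1), (n21, hops=1), (n22, hops=1).
Iteration 2: edges from {n12,n21,n22} -> (n21, hops=2). [UNION drops 1 duplicate row(s)]
Iteration 3: no outgoing edges from {n21}; recursion stops.
Total rows emitted: 5.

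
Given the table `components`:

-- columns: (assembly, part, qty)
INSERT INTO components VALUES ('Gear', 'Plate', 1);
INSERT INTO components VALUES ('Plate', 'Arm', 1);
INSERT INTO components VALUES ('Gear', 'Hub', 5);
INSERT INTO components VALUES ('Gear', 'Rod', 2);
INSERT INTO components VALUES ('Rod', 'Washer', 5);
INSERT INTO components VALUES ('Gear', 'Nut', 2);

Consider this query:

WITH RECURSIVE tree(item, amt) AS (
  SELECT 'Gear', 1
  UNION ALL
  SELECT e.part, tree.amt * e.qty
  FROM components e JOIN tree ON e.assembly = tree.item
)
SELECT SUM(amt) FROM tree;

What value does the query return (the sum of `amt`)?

Base: (Gear, amt=1).
Iteration 1: components of {Gear} -> Hub = 1*5 = 5, Nut = 1*2 = 2, Plate = 1*1 = 1, Rod = 1*2 = 2.
Iteration 2: components of {Hub,Nut,Plate,Rod} -> Arm = 1*1 = 1, Washer = 2*5 = 10.
Iteration 3: no further components; recursion stops.
SUM(amt) = 1 + 1 + 5 + 2 + 2 + 1 + 10 = 22.

22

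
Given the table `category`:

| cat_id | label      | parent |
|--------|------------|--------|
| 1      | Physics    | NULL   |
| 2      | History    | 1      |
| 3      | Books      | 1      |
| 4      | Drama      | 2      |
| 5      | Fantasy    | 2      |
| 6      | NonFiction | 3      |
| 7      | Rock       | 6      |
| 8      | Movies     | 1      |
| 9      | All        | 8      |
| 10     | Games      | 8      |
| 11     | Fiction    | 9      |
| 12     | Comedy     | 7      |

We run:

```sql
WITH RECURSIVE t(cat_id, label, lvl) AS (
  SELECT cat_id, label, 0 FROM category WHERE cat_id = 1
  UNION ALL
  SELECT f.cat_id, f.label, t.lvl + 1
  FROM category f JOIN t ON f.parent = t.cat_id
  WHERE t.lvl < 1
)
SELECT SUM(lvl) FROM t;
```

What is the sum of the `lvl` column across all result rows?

3

Base: cat_id=1 (Physics) at lvl 0.
Iteration 1: rows with parent in {1} -> History (id 2, lvl 1), Books (id 3, lvl 1), Movies (id 8, lvl 1).
Iteration 2: lvl < 1 fails for all current rows; recursion stops.
SUM(lvl) = 0 + 1 + 1 + 1 = 3.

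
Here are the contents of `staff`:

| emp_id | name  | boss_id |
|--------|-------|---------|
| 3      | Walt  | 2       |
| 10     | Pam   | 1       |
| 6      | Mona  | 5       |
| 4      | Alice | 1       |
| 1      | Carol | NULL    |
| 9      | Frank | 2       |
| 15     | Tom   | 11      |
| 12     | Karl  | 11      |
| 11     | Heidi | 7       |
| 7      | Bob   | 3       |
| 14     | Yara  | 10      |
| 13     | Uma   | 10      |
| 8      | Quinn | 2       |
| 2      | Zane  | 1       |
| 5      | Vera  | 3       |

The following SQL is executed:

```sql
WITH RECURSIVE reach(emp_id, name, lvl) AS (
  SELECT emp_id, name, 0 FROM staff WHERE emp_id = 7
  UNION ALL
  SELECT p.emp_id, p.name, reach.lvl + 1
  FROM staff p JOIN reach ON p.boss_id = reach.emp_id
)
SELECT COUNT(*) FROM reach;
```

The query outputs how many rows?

Base: emp_id=7 (Bob) at lvl 0.
Iteration 1: rows with boss_id in {7} -> Heidi (id 11, lvl 1).
Iteration 2: rows with boss_id in {11} -> Karl (id 12, lvl 2), Tom (id 15, lvl 2).
Iteration 3: no rows with boss_id in {12,15}; recursion stops.
Total rows emitted: 4.

4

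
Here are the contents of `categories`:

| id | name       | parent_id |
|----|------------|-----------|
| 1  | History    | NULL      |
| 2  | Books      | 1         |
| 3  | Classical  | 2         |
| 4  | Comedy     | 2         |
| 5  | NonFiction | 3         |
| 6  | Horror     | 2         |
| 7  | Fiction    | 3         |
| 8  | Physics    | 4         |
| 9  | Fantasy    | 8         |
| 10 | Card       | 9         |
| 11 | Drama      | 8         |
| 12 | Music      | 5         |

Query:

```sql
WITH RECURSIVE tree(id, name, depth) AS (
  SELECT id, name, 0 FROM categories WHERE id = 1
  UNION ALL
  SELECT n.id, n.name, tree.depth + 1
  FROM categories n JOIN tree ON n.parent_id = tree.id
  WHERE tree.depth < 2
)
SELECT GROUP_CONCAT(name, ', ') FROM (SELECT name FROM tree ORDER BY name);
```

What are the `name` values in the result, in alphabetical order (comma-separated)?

Base: id=1 (History) at depth 0.
Iteration 1: rows with parent_id in {1} -> Books (id 2, depth 1).
Iteration 2: rows with parent_id in {2} -> Classical (id 3, depth 2), Comedy (id 4, depth 2), Horror (id 6, depth 2).
Iteration 3: depth < 2 fails for all current rows; recursion stops.

Books, Classical, Comedy, History, Horror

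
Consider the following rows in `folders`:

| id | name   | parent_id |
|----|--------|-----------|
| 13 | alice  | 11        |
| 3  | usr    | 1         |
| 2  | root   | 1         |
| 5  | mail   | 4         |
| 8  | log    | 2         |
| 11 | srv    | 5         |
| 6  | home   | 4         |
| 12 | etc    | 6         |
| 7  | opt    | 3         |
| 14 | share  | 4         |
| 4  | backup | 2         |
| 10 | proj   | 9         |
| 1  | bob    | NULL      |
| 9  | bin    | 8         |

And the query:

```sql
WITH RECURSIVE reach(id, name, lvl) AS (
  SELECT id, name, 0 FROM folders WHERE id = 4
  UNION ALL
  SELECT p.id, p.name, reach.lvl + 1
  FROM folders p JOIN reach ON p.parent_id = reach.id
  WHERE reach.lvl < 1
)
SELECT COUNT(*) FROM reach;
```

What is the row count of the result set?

4

Base: id=4 (backup) at lvl 0.
Iteration 1: rows with parent_id in {4} -> mail (id 5, lvl 1), home (id 6, lvl 1), share (id 14, lvl 1).
Iteration 2: lvl < 1 fails for all current rows; recursion stops.
Total rows emitted: 4.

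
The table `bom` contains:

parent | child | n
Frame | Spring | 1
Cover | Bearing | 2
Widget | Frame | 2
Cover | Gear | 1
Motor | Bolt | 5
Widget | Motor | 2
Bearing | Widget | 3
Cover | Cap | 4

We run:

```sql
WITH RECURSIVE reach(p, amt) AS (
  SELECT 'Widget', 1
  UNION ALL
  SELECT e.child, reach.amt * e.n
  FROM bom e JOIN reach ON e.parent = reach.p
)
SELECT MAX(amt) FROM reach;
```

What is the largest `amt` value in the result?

10

Base: (Widget, amt=1).
Iteration 1: components of {Widget} -> Frame = 1*2 = 2, Motor = 1*2 = 2.
Iteration 2: components of {Frame,Motor} -> Bolt = 2*5 = 10, Spring = 2*1 = 2.
Iteration 3: no further components; recursion stops.
amt values: 1, 2, 2, 10, 2; the maximum is 10.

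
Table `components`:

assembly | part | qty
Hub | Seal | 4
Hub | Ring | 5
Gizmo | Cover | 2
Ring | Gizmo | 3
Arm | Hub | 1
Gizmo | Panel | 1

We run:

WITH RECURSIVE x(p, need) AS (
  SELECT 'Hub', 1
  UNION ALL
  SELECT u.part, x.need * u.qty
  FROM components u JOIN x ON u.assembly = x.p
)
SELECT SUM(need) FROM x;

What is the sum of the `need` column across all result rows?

Base: (Hub, need=1).
Iteration 1: components of {Hub} -> Ring = 1*5 = 5, Seal = 1*4 = 4.
Iteration 2: components of {Ring,Seal} -> Gizmo = 5*3 = 15.
Iteration 3: components of {Gizmo} -> Cover = 15*2 = 30, Panel = 15*1 = 15.
Iteration 4: no further components; recursion stops.
SUM(need) = 1 + 4 + 5 + 15 + 30 + 15 = 70.

70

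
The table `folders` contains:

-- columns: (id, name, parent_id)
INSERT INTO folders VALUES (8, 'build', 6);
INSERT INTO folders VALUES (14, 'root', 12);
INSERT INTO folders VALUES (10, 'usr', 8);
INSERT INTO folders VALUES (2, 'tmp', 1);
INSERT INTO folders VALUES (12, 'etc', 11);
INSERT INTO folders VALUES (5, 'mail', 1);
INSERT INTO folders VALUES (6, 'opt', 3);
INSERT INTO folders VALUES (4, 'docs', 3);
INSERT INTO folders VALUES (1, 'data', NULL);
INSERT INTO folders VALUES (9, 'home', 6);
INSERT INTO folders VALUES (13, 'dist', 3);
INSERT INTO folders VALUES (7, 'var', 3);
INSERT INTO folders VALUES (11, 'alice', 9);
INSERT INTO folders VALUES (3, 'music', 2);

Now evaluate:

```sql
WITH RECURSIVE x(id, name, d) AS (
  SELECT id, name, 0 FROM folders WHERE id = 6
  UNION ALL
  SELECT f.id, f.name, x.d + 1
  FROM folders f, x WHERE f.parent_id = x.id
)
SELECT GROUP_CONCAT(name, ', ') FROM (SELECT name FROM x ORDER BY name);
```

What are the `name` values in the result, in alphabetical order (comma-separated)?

Base: id=6 (opt) at d 0.
Iteration 1: rows with parent_id in {6} -> build (id 8, d 1), home (id 9, d 1).
Iteration 2: rows with parent_id in {8,9} -> usr (id 10, d 2), alice (id 11, d 2).
Iteration 3: rows with parent_id in {10,11} -> etc (id 12, d 3).
Iteration 4: rows with parent_id in {12} -> root (id 14, d 4).
Iteration 5: no rows with parent_id in {14}; recursion stops.

alice, build, etc, home, opt, root, usr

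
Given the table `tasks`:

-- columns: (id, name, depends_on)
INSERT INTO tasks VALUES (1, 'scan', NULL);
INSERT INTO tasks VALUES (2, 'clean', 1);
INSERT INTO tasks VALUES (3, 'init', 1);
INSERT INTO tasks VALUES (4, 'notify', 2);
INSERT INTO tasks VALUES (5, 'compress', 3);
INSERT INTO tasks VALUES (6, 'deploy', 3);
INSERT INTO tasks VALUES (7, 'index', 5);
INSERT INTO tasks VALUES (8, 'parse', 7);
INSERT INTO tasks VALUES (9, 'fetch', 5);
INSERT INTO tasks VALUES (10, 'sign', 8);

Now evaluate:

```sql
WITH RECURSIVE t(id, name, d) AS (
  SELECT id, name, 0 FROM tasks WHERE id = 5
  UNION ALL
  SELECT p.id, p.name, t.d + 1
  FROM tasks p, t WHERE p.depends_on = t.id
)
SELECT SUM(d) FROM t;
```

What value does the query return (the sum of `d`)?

7

Base: id=5 (compress) at d 0.
Iteration 1: rows with depends_on in {5} -> index (id 7, d 1), fetch (id 9, d 1).
Iteration 2: rows with depends_on in {7,9} -> parse (id 8, d 2).
Iteration 3: rows with depends_on in {8} -> sign (id 10, d 3).
Iteration 4: no rows with depends_on in {10}; recursion stops.
SUM(d) = 0 + 1 + 1 + 2 + 3 = 7.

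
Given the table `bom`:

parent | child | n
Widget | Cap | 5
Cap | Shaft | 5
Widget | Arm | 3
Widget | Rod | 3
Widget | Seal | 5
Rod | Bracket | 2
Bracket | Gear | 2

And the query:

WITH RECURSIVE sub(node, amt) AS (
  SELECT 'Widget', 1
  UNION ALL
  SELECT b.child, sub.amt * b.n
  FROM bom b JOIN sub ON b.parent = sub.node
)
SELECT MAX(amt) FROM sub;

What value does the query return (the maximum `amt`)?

Base: (Widget, amt=1).
Iteration 1: components of {Widget} -> Arm = 1*3 = 3, Cap = 1*5 = 5, Rod = 1*3 = 3, Seal = 1*5 = 5.
Iteration 2: components of {Arm,Cap,Rod,Seal} -> Bracket = 3*2 = 6, Shaft = 5*5 = 25.
Iteration 3: components of {Bracket,Shaft} -> Gear = 6*2 = 12.
Iteration 4: no further components; recursion stops.
amt values: 1, 5, 3, 3, 5, 25, 6, 12; the maximum is 25.

25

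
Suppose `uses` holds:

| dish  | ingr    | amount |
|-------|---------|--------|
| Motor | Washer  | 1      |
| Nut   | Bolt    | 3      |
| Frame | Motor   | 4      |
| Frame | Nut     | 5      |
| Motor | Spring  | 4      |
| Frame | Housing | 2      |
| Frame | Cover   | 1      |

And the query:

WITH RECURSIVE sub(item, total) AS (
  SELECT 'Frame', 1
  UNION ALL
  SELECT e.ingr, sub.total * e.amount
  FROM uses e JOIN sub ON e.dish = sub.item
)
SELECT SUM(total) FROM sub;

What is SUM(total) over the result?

Base: (Frame, total=1).
Iteration 1: components of {Frame} -> Cover = 1*1 = 1, Housing = 1*2 = 2, Motor = 1*4 = 4, Nut = 1*5 = 5.
Iteration 2: components of {Cover,Housing,Motor,Nut} -> Bolt = 5*3 = 15, Spring = 4*4 = 16, Washer = 4*1 = 4.
Iteration 3: no further components; recursion stops.
SUM(total) = 1 + 1 + 5 + 2 + 4 + 15 + 16 + 4 = 48.

48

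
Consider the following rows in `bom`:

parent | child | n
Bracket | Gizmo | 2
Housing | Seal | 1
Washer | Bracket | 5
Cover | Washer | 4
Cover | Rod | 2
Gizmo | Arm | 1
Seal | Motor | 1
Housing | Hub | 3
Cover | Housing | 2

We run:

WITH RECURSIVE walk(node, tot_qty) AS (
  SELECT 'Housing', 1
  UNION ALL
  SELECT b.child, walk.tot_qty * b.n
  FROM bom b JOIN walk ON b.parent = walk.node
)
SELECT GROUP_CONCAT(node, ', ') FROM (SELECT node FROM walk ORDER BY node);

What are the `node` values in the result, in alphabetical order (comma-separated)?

Base: (Housing, tot_qty=1).
Iteration 1: components of {Housing} -> Hub = 1*3 = 3, Seal = 1*1 = 1.
Iteration 2: components of {Hub,Seal} -> Motor = 1*1 = 1.
Iteration 3: no further components; recursion stops.

Housing, Hub, Motor, Seal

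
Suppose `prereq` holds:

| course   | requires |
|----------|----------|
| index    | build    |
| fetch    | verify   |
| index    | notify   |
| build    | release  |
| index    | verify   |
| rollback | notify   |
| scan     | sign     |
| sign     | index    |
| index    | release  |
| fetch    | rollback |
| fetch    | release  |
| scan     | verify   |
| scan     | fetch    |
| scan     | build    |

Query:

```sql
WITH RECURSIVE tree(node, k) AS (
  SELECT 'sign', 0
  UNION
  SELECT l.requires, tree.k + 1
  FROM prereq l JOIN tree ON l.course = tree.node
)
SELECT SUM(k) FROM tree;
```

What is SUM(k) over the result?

Base: (sign, k=0).
Iteration 1: edges from {sign} -> (index, k=1).
Iteration 2: edges from {index} -> (build, k=2), (notify, k=2), (release, k=2), (verify, k=2).
Iteration 3: edges from {build,notify,release,verify} -> (release, k=3).
Iteration 4: no outgoing edges from {release}; recursion stops.
SUM(k) = 0 + 1 + 2 + 2 + 2 + 2 + 3 = 12.

12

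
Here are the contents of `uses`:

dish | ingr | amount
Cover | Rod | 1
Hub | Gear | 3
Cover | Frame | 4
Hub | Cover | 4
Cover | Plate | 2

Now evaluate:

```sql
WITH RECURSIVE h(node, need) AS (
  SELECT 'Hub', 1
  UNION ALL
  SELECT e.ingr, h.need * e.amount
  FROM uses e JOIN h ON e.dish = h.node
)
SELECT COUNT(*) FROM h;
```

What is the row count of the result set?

Base: (Hub, need=1).
Iteration 1: components of {Hub} -> Cover = 1*4 = 4, Gear = 1*3 = 3.
Iteration 2: components of {Cover,Gear} -> Frame = 4*4 = 16, Plate = 4*2 = 8, Rod = 4*1 = 4.
Iteration 3: no further components; recursion stops.
Total rows emitted: 6.

6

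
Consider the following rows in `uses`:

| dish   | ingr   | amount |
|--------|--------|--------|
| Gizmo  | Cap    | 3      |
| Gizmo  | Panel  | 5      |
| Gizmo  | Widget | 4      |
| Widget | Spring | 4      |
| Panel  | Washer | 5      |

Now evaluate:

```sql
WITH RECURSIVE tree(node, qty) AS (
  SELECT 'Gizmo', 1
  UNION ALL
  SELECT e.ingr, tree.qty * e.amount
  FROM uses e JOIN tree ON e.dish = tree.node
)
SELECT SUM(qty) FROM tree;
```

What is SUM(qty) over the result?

Base: (Gizmo, qty=1).
Iteration 1: components of {Gizmo} -> Cap = 1*3 = 3, Panel = 1*5 = 5, Widget = 1*4 = 4.
Iteration 2: components of {Cap,Panel,Widget} -> Spring = 4*4 = 16, Washer = 5*5 = 25.
Iteration 3: no further components; recursion stops.
SUM(qty) = 1 + 3 + 5 + 4 + 25 + 16 = 54.

54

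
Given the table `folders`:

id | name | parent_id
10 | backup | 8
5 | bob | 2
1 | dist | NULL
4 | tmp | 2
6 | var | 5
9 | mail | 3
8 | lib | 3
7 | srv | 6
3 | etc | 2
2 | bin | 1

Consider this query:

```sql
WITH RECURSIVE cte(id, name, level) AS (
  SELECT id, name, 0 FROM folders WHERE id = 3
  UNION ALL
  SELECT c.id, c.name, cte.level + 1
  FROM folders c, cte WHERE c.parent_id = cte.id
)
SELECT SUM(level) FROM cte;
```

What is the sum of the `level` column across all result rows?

4

Base: id=3 (etc) at level 0.
Iteration 1: rows with parent_id in {3} -> lib (id 8, level 1), mail (id 9, level 1).
Iteration 2: rows with parent_id in {8,9} -> backup (id 10, level 2).
Iteration 3: no rows with parent_id in {10}; recursion stops.
SUM(level) = 0 + 1 + 1 + 2 = 4.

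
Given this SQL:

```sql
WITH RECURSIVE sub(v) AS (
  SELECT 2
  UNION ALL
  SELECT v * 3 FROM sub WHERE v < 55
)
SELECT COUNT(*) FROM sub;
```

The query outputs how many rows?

5

Base: v=2.
Iteration 1: 2 < 55 holds -> v = 2 * 3 = 6.
Iteration 2: 6 < 55 holds -> v = 6 * 3 = 18.
Iteration 3: 18 < 55 holds -> v = 18 * 3 = 54.
Iteration 4: 54 < 55 holds -> v = 54 * 3 = 162.
Iteration 5: 162 < 55 fails; recursion stops.
Total rows emitted: 5.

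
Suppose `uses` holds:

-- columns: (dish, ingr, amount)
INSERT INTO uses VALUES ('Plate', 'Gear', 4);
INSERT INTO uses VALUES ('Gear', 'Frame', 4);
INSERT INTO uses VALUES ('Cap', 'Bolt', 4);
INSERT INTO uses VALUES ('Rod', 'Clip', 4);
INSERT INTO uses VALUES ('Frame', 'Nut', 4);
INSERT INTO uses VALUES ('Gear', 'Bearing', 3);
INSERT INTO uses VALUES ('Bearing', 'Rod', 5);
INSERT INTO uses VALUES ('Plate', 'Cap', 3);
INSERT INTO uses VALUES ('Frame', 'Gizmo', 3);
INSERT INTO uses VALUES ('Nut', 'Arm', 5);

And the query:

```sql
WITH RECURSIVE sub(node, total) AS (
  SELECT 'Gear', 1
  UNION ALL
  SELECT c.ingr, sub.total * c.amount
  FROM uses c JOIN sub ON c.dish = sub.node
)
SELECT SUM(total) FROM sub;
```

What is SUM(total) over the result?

191

Base: (Gear, total=1).
Iteration 1: components of {Gear} -> Bearing = 1*3 = 3, Frame = 1*4 = 4.
Iteration 2: components of {Bearing,Frame} -> Gizmo = 4*3 = 12, Nut = 4*4 = 16, Rod = 3*5 = 15.
Iteration 3: components of {Gizmo,Nut,Rod} -> Arm = 16*5 = 80, Clip = 15*4 = 60.
Iteration 4: no further components; recursion stops.
SUM(total) = 1 + 3 + 4 + 15 + 16 + 12 + 60 + 80 = 191.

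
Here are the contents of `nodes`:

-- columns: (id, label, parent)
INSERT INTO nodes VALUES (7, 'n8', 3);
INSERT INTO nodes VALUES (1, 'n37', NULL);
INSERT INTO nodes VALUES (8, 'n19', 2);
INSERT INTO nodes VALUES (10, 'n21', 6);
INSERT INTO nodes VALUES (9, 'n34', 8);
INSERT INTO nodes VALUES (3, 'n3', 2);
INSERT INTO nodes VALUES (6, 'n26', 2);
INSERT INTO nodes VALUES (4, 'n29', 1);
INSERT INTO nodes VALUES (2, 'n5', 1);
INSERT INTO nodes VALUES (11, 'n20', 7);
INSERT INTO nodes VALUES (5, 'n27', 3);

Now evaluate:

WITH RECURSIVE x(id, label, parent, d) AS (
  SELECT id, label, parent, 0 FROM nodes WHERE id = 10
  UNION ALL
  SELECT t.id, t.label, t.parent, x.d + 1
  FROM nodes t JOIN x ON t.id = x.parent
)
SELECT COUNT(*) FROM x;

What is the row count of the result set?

4

Base: id=10 (n21), parent=6, d 0.
Iteration 1: join on id=6 -> n26 (id 6, parent=2, d 1).
Iteration 2: join on id=2 -> n5 (id 2, parent=1, d 2).
Iteration 3: join on id=1 -> n37 (id 1, parent=NULL, d 3).
Iteration 4: parent is NULL; no match; recursion stops.
Total rows emitted: 4.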